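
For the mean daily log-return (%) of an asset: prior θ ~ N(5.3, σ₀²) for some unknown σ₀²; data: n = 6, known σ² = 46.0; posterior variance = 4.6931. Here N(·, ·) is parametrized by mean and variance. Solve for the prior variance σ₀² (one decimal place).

Posterior precision equals prior precision plus data precision: 1/σ_n² = 1/σ₀² + n/σ².
So 1/σ₀² = 1/4.6931 − 6/46.0 = 0.213079 − 0.130435 = 0.082644.
Hence σ₀² = 1/0.082644 ≈ 12.1.

σ₀² = 12.1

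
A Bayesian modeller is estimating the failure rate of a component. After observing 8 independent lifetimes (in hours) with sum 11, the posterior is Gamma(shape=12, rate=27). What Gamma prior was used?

For an exponential likelihood with a Gamma(α, β) prior on the rate, n observations with total T give posterior Gamma(α+n, β+T).
So α = 12 − 8 = 4 and β = 27 − 11 = 16.

Gamma(shape=4, rate=16)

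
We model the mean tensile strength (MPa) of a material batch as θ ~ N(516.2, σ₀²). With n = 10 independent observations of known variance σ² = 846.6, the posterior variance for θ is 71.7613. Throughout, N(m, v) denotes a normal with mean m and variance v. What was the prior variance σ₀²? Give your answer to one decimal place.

σ₀² = 471.0

For the Normal–Normal model with known σ², precisions add: τ_n = τ₀ + n/σ².
So 1/σ₀² = 1/71.7613 − 10/846.6 = 0.013935 − 0.011812 = 0.002123.
Hence σ₀² = 1/0.002123 ≈ 471.0.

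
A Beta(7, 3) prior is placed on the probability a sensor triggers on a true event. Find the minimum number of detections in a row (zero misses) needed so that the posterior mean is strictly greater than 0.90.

After k detections and 0 misses the posterior is Beta(7+k, 3), with mean (7+k)/(7+3+k).
Set (7+k)/(10+k) > 0.90 and solve: k > (0.90·10 − 7)/(1 − 0.90) = 20.000.
The smallest integer exceeding 20.000 is 21, and checking k=21: (28)/(31) = 0.9032 > 0.90.

k = 21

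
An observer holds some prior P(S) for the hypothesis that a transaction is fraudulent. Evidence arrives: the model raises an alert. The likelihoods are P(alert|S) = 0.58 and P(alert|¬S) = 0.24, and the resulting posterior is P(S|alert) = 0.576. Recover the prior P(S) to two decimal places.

P(S) = 0.36

In odds form, posterior odds = prior odds × likelihood ratio, so prior odds = posterior odds ÷ LR.
Posterior odds = 0.576/(1−0.576) = 1.3585. LR = 0.58/0.24 = 2.4167.
Prior odds = 1.3585/2.4167 = 0.5621, so P(S) = 0.5621/(1+0.5621) ≈ 0.36.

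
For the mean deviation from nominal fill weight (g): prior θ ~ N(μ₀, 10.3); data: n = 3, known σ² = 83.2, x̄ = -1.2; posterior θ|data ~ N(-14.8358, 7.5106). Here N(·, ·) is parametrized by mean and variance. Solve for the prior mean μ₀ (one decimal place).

μ₀ = -19.9

The posterior mean is a precision-weighted average: μ_n = (τ₀μ₀ + τ_data·x̄)/(τ₀+τ_data), with τ₀=1/σ₀² and τ_data=n/σ².
Here τ₀ = 1/10.3 = 0.097087 and τ_data = 3/83.2 = 0.036058, so τ_n = 0.133145.
Rearranging for μ₀: μ₀ = (μ_n·τ_n − τ_data·x̄)/τ₀ = (-14.8358·0.133145 − 0.036058·-1.2) / 0.097087 = -1.932043/0.097087 ≈ -19.9.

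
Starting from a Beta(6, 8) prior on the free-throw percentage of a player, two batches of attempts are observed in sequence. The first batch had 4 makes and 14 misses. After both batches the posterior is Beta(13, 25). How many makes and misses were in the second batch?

Sequential conjugate updates are equivalent to a single update on the pooled data, so total successes = posterior α − prior α and total failures = posterior β − prior β.
Total across both batches: 13−6=7 makes, 25−8=17 misses.
Subtract the first batch: 7−4=3 makes and 17−14=3 misses.

3 makes and 3 misses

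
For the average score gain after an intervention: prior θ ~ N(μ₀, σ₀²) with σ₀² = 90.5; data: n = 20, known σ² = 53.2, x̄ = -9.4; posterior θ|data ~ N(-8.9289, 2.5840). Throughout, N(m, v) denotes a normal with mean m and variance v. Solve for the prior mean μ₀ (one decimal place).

The posterior mean is a precision-weighted average: μ_n = (τ₀μ₀ + τ_data·x̄)/(τ₀+τ_data), with τ₀=1/σ₀² and τ_data=n/σ².
Here τ₀ = 1/90.5 = 0.011050 and τ_data = 20/53.2 = 0.375940, so τ_n = 0.386990.
Rearranging for μ₀: μ₀ = (μ_n·τ_n − τ_data·x̄)/τ₀ = (-8.9289·0.386990 − 0.375940·-9.4) / 0.011050 = 0.078441/0.011050 ≈ 7.1.

μ₀ = 7.1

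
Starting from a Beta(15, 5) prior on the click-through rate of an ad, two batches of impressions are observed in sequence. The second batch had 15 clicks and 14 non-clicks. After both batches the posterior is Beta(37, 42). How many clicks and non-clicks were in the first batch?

Sequential conjugate updates are equivalent to a single update on the pooled data, so total successes = posterior α − prior α and total failures = posterior β − prior β.
Total across both batches: 37−15=22 clicks, 42−5=37 non-clicks.
Subtract the second batch: 22−15=7 clicks and 37−14=23 non-clicks.

7 clicks and 23 non-clicks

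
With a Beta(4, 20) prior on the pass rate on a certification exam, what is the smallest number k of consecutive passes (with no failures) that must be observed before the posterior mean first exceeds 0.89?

After k passes and 0 failures the posterior is Beta(4+k, 20), with mean (4+k)/(4+20+k).
Set (4+k)/(24+k) > 0.89 and solve: k > (0.89·24 − 4)/(1 − 0.89) = 157.818.
The smallest integer exceeding 157.818 is 158.

k = 158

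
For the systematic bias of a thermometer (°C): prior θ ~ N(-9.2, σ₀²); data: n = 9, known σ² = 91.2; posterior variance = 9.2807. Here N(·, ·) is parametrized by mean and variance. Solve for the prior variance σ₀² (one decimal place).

For the Normal–Normal model with known σ², precisions add: τ_n = τ₀ + n/σ².
So 1/σ₀² = 1/9.2807 − 9/91.2 = 0.107750 − 0.098684 = 0.009066.
Hence σ₀² = 1/0.009066 ≈ 110.3.

σ₀² = 110.3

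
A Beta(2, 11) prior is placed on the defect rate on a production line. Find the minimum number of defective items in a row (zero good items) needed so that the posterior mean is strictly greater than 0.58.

k = 14

After k defective items and 0 good items the posterior is Beta(2+k, 11), with mean (2+k)/(2+11+k).
Set (2+k)/(13+k) > 0.58 and solve: k > (0.58·13 − 2)/(1 − 0.58) = 13.190.
The smallest integer exceeding 13.190 is 14, and checking k=14: (16)/(27) = 0.5926 > 0.58.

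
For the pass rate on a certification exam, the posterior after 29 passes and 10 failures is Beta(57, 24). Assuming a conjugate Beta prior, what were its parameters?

Under Beta–binomial conjugacy the posterior parameters are (a+s, b+f).
So a = 57 − 29 = 28 and b = 24 − 10 = 14.

Beta(28, 14)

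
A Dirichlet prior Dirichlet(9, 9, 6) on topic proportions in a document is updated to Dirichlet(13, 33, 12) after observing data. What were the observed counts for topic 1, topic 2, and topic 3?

counts (4, 24, 6)

For a Dirichlet(α) prior with multinomial counts c, the posterior is Dirichlet(α + c) componentwise.
Counts are posterior − prior componentwise: 13−9=4, 33−9=24, 12−6=6.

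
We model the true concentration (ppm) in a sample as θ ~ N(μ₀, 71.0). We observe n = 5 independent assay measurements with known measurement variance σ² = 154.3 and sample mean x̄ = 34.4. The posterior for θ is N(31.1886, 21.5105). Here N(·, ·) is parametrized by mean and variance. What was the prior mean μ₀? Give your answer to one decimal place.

The posterior mean is a precision-weighted average: μ_n = (τ₀μ₀ + τ_data·x̄)/(τ₀+τ_data), with τ₀=1/σ₀² and τ_data=n/σ².
Here τ₀ = 1/71.0 = 0.014085 and τ_data = 5/154.3 = 0.032404, so τ_n = 0.046489.
Rearranging for μ₀: μ₀ = (μ_n·τ_n − τ_data·x̄)/τ₀ = (31.1886·0.046489 − 0.032404·34.4) / 0.014085 = 0.335229/0.014085 ≈ 23.8.

μ₀ = 23.8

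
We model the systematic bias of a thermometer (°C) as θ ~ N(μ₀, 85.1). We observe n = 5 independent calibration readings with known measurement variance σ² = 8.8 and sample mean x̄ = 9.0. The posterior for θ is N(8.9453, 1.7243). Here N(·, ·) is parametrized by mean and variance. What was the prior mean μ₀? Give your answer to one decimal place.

With known observation variance, the Normal–Normal posterior has precision τ_n = τ₀ + n/σ² and mean μ_n = (τ₀μ₀ + (n/σ²)x̄)/τ_n.
Here τ₀ = 1/85.1 = 0.011751 and τ_data = 5/8.8 = 0.568182, so τ_n = 0.579933.
Rearranging for μ₀: μ₀ = (μ_n·τ_n − τ_data·x̄)/τ₀ = (8.9453·0.579933 − 0.568182·9.0) / 0.011751 = 0.074037/0.011751 ≈ 6.3.

μ₀ = 6.3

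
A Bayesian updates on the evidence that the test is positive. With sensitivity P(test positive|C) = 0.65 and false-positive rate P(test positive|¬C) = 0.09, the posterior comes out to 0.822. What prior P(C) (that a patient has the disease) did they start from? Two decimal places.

P(C) = 0.39

Bayes' rule in odds form gives O(C|E) = O(C)·[P(E|C)/P(E|¬C)], hence O(C) = O(C|E)/LR.
Posterior odds = 0.822/(1−0.822) = 4.6180. LR = 0.65/0.09 = 7.2222.
Prior odds = 4.6180/7.2222 = 0.6394, so P(C) = 0.6394/(1+0.6394) ≈ 0.39.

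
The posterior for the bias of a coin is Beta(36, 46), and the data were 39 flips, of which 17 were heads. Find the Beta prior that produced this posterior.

A Beta(a, b) prior with s successes and f failures in binomial data gives a Beta(a+s, b+f) posterior.
So a = 36 − 17 = 19 and b = 46 − 22 = 24.

Beta(19, 24)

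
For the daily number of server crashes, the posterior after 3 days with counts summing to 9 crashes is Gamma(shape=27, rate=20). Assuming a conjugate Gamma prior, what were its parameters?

Gamma–Poisson conjugacy: posterior shape = α + Σxᵢ, posterior rate = β + n.
So α = 27 − 9 = 18 and β = 20 − 3 = 17.

Gamma(shape=18, rate=17)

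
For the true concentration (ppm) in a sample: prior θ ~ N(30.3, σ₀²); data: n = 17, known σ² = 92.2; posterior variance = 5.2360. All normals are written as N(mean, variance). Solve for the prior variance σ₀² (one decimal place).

σ₀² = 151.4

Posterior precision equals prior precision plus data precision: 1/σ_n² = 1/σ₀² + n/σ².
So 1/σ₀² = 1/5.2360 − 17/92.2 = 0.190985 − 0.184382 = 0.006603.
Hence σ₀² = 1/0.006603 ≈ 151.4.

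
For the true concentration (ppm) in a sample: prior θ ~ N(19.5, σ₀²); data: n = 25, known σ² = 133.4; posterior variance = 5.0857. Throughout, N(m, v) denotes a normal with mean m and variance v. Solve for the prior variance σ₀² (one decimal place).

σ₀² = 108.4

For the Normal–Normal model with known σ², precisions add: τ_n = τ₀ + n/σ².
So 1/σ₀² = 1/5.0857 − 25/133.4 = 0.196630 − 0.187406 = 0.009224.
Hence σ₀² = 1/0.009224 ≈ 108.4.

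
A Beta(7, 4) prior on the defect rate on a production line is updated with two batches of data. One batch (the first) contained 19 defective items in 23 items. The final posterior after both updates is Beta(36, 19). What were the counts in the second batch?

10 defective items and 11 good items

Sequential conjugate updates are equivalent to a single update on the pooled data, so total successes = posterior α − prior α and total failures = posterior β − prior β.
Total across both batches: 36−7=29 defective items, 19−4=15 good items.
Subtract the first batch: 29−19=10 defective items and 15−4=11 good items.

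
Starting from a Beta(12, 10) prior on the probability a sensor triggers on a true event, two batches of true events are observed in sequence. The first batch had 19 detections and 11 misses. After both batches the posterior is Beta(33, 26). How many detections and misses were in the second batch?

Because Beta–binomial updating is additive in the counts, the combined data contributed (α_post−α_prior, β_post−β_prior) successes and failures.
Total across both batches: 33−12=21 detections, 26−10=16 misses.
Subtract the first batch: 21−19=2 detections and 16−11=5 misses.

2 detections and 5 misses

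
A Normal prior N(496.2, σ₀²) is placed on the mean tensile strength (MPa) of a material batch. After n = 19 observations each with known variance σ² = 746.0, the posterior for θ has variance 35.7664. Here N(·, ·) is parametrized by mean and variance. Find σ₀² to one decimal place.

σ₀² = 401.6

For the Normal–Normal model with known σ², precisions add: τ_n = τ₀ + n/σ².
So 1/σ₀² = 1/35.7664 − 19/746.0 = 0.027959 − 0.025469 = 0.002490.
Hence σ₀² = 1/0.002490 ≈ 401.6.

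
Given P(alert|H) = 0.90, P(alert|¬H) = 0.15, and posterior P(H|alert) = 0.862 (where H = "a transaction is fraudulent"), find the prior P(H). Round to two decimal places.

P(H) = 0.51

Bayes' rule in odds form gives O(H|E) = O(H)·[P(E|H)/P(E|¬H)], hence O(H) = O(H|E)/LR.
Posterior odds = 0.862/(1−0.862) = 6.2464. LR = 0.90/0.15 = 6.0000.
Prior odds = 6.2464/6.0000 = 1.0411, so P(H) = 1.0411/(1+1.0411) ≈ 0.51.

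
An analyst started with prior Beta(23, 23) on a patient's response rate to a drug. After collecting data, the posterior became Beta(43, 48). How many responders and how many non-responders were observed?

Under Beta–binomial conjugacy the posterior parameters are (α+s, β+f).
Match parameters: s=43−23=20, f=48−23=25.

20 responders and 25 non-responders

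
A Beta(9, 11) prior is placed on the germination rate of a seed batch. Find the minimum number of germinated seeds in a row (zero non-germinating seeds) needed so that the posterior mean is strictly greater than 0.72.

k = 20

After k germinated seeds and 0 non-germinating seeds the posterior is Beta(9+k, 11), with mean (9+k)/(9+11+k).
Set (9+k)/(20+k) > 0.72 and solve: k > (0.72·20 − 9)/(1 − 0.72) = 19.286.
The smallest integer exceeding 19.286 is 20, and checking k=20: (29)/(40) = 0.7250 > 0.72.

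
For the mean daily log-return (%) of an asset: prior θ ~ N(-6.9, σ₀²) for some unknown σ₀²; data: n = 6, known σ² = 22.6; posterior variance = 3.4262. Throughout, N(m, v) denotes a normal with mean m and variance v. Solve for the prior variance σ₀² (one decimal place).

For the Normal–Normal model with known σ², precisions add: τ_n = τ₀ + n/σ².
So 1/σ₀² = 1/3.4262 − 6/22.6 = 0.291869 − 0.265487 = 0.026382.
Hence σ₀² = 1/0.026382 ≈ 37.9.

σ₀² = 37.9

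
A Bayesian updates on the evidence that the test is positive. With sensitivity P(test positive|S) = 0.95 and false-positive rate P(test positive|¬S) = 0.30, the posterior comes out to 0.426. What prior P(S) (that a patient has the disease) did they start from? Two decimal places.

P(S) = 0.19

In odds form, posterior odds = prior odds × likelihood ratio, so prior odds = posterior odds ÷ LR.
Posterior odds = 0.426/(1−0.426) = 0.7422. LR = 0.95/0.30 = 3.1667.
Prior odds = 0.7422/3.1667 = 0.2344, so P(S) = 0.2344/(1+0.2344) ≈ 0.19.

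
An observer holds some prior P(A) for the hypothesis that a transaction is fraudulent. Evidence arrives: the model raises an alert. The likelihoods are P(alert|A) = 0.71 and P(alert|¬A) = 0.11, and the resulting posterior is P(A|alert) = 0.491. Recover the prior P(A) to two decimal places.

Bayes' rule in odds form gives O(A|E) = O(A)·[P(E|A)/P(E|¬A)], hence O(A) = O(A|E)/LR.
Posterior odds = 0.491/(1−0.491) = 0.9646. LR = 0.71/0.11 = 6.4545.
Prior odds = 0.9646/6.4545 = 0.1494, so P(A) = 0.1494/(1+0.1494) ≈ 0.13.

P(A) = 0.13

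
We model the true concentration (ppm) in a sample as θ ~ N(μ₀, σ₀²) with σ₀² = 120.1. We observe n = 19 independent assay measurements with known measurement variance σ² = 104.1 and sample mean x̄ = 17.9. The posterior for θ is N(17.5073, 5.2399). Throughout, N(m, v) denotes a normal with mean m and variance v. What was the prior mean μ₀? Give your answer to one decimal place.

μ₀ = 8.9

With known observation variance, the Normal–Normal posterior has precision τ_n = τ₀ + n/σ² and mean μ_n = (τ₀μ₀ + (n/σ²)x̄)/τ_n.
Here τ₀ = 1/120.1 = 0.008326 and τ_data = 19/104.1 = 0.182517, so τ_n = 0.190843.
Rearranging for μ₀: μ₀ = (μ_n·τ_n − τ_data·x̄)/τ₀ = (17.5073·0.190843 − 0.182517·17.9) / 0.008326 = 0.074091/0.008326 ≈ 8.9.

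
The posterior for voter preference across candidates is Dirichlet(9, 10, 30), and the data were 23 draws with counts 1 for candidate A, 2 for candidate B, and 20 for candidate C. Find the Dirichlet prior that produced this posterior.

For a Dirichlet(α) prior with multinomial counts c, the posterior is Dirichlet(α + c) componentwise.
Subtract each count from the matching posterior parameter: 9−1=8, 10−2=8, 30−20=10.

Dirichlet(8, 8, 10)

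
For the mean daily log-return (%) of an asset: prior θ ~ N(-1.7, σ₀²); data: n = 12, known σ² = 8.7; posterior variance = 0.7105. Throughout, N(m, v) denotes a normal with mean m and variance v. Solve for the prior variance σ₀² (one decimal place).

Posterior precision equals prior precision plus data precision: 1/σ_n² = 1/σ₀² + n/σ².
So 1/σ₀² = 1/0.7105 − 12/8.7 = 1.407460 − 1.379310 = 0.028150.
Hence σ₀² = 1/0.028150 ≈ 35.5.

σ₀² = 35.5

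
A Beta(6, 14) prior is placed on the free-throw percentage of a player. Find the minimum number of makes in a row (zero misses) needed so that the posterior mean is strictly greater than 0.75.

k = 37

After k makes and 0 misses the posterior is Beta(6+k, 14), with mean (6+k)/(6+14+k).
Set (6+k)/(20+k) > 0.75 and solve: k > (0.75·20 − 6)/(1 − 0.75) = 36.000.
The smallest integer exceeding 36.000 is 37.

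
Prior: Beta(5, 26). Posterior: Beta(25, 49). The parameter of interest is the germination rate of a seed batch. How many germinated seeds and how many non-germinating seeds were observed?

20 germinated seeds and 23 non-germinating seeds

A Beta(α, β) prior with s successes and f failures in binomial data gives a Beta(α+s, β+f) posterior.
So s = 25 − 5 = 20 and f = 49 − 26 = 23.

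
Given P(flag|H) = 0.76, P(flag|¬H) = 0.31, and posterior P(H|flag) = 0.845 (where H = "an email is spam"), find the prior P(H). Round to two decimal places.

In odds form, posterior odds = prior odds × likelihood ratio, so prior odds = posterior odds ÷ LR.
Posterior odds = 0.845/(1−0.845) = 5.4516. LR = 0.76/0.31 = 2.4516.
Prior odds = 5.4516/2.4516 = 2.2237, so P(H) = 2.2237/(1+2.2237) ≈ 0.69.

P(H) = 0.69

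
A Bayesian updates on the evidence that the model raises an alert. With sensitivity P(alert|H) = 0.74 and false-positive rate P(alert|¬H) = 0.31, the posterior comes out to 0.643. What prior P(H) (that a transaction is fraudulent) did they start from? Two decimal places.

P(H) = 0.43

Bayes' rule in odds form gives O(H|E) = O(H)·[P(E|H)/P(E|¬H)], hence O(H) = O(H|E)/LR.
Posterior odds = 0.643/(1−0.643) = 1.8011. LR = 0.74/0.31 = 2.3871.
Prior odds = 1.8011/2.3871 = 0.7545, so P(H) = 0.7545/(1+0.7545) ≈ 0.43.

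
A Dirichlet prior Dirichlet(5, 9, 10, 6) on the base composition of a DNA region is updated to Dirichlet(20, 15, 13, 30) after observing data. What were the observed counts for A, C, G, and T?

counts (15, 6, 3, 24)

For a Dirichlet(α) prior with multinomial counts c, the posterior is Dirichlet(α + c) componentwise.
Counts are posterior − prior componentwise: 20−5=15, 15−9=6, 13−10=3, 30−6=24.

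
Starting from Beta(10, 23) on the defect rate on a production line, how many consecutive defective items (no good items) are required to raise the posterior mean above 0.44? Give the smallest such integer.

After k defective items and 0 good items the posterior is Beta(10+k, 23), with mean (10+k)/(10+23+k).
Set (10+k)/(33+k) > 0.44 and solve: k > (0.44·33 − 10)/(1 − 0.44) = 8.071.
The smallest integer exceeding 8.071 is 9, and checking k=9: (19)/(42) = 0.4524 > 0.44.

k = 9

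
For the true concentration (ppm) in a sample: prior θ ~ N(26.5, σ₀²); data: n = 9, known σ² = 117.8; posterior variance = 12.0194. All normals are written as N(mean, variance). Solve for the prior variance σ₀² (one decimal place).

For the Normal–Normal model with known σ², precisions add: τ_n = τ₀ + n/σ².
So 1/σ₀² = 1/12.0194 − 9/117.8 = 0.083199 − 0.076401 = 0.006798.
Hence σ₀² = 1/0.006798 ≈ 147.1.

σ₀² = 147.1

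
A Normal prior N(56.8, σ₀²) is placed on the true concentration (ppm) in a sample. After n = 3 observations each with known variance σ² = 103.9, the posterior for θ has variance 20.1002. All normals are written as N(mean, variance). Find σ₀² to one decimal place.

Posterior precision equals prior precision plus data precision: 1/σ_n² = 1/σ₀² + n/σ².
So 1/σ₀² = 1/20.1002 − 3/103.9 = 0.049751 − 0.028874 = 0.020877.
Hence σ₀² = 1/0.020877 ≈ 47.9.

σ₀² = 47.9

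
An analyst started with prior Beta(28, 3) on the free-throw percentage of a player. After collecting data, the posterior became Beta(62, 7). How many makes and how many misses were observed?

34 makes and 4 misses

A Beta(α, β) prior with s successes and f failures in binomial data gives a Beta(α+s, β+f) posterior.
So s = 62 − 28 = 34 and f = 7 − 3 = 4.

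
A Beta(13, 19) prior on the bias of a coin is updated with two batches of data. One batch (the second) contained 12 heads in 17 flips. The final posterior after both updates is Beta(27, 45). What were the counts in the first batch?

Sequential conjugate updates are equivalent to a single update on the pooled data, so total successes = posterior α − prior α and total failures = posterior β − prior β.
Total across both batches: 27−13=14 heads, 45−19=26 tails.
Subtract the second batch: 14−12=2 heads and 26−5=21 tails.

2 heads and 21 tails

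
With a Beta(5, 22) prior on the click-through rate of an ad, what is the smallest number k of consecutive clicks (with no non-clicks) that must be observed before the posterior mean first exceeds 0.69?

k = 44

After k clicks and 0 non-clicks the posterior is Beta(5+k, 22), with mean (5+k)/(5+22+k).
Set (5+k)/(27+k) > 0.69 and solve: k > (0.69·27 − 5)/(1 − 0.69) = 43.968.
The smallest integer exceeding 43.968 is 44, and checking k=44: (49)/(71) = 0.6901 > 0.69.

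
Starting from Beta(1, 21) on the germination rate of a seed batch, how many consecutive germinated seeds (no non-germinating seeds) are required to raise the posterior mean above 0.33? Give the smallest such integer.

k = 10

After k germinated seeds and 0 non-germinating seeds the posterior is Beta(1+k, 21), with mean (1+k)/(1+21+k).
Set (1+k)/(22+k) > 0.33 and solve: k > (0.33·22 − 1)/(1 − 0.33) = 9.343.
The smallest integer exceeding 9.343 is 10, and checking k=10: (11)/(32) = 0.3438 > 0.33.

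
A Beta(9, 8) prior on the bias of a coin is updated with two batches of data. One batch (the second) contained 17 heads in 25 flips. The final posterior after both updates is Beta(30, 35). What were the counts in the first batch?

4 heads and 19 tails

Because Beta–binomial updating is additive in the counts, the combined data contributed (α_post−α_prior, β_post−β_prior) successes and failures.
Total across both batches: 30−9=21 heads, 35−8=27 tails.
Subtract the second batch: 21−17=4 heads and 27−8=19 tails.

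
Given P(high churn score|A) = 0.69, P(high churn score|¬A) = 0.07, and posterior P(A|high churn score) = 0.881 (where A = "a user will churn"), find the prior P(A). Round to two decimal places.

Bayes' rule in odds form gives O(A|E) = O(A)·[P(E|A)/P(E|¬A)], hence O(A) = O(A|E)/LR.
Posterior odds = 0.881/(1−0.881) = 7.4034. LR = 0.69/0.07 = 9.8571.
Prior odds = 7.4034/9.8571 = 0.7511, so P(A) = 0.7511/(1+0.7511) ≈ 0.43.

P(A) = 0.43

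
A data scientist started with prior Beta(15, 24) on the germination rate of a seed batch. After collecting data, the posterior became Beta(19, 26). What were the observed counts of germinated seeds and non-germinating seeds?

4 germinated seeds and 2 non-germinating seeds

Under Beta–binomial conjugacy the posterior parameters are (α+s, β+f).
Match parameters: s=19−15=4, f=26−24=2.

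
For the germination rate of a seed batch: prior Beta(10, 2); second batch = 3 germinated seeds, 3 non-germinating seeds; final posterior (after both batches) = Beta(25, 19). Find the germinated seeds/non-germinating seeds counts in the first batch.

12 germinated seeds and 14 non-germinating seeds

Because Beta–binomial updating is additive in the counts, the combined data contributed (α_post−α_prior, β_post−β_prior) successes and failures.
Total across both batches: 25−10=15 germinated seeds, 19−2=17 non-germinating seeds.
Subtract the second batch: 15−3=12 germinated seeds and 17−3=14 non-germinating seeds.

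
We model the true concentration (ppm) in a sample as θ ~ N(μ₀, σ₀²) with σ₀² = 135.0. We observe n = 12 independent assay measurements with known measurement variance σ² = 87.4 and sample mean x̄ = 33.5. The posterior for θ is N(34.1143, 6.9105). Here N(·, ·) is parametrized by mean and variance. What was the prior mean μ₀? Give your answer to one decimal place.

With known observation variance, the Normal–Normal posterior has precision τ_n = τ₀ + n/σ² and mean μ_n = (τ₀μ₀ + (n/σ²)x̄)/τ_n.
Here τ₀ = 1/135.0 = 0.007407 and τ_data = 12/87.4 = 0.137300, so τ_n = 0.144707.
Rearranging for μ₀: μ₀ = (μ_n·τ_n − τ_data·x̄)/τ₀ = (34.1143·0.144707 − 0.137300·33.5) / 0.007407 = 0.337028/0.007407 ≈ 45.5.

μ₀ = 45.5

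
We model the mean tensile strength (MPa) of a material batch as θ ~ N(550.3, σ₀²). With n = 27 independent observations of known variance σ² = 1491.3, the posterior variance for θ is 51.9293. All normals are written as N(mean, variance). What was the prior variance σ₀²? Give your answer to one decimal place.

σ₀² = 868.1

Posterior precision equals prior precision plus data precision: 1/σ_n² = 1/σ₀² + n/σ².
So 1/σ₀² = 1/51.9293 − 27/1491.3 = 0.019257 − 0.018105 = 0.001152.
Hence σ₀² = 1/0.001152 ≈ 868.1.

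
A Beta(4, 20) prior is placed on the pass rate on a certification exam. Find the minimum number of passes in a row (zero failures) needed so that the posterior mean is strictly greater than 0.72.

After k passes and 0 failures the posterior is Beta(4+k, 20), with mean (4+k)/(4+20+k).
Set (4+k)/(24+k) > 0.72 and solve: k > (0.72·24 − 4)/(1 − 0.72) = 47.429.
The smallest integer exceeding 47.429 is 48, and checking k=48: (52)/(72) = 0.7222 > 0.72.

k = 48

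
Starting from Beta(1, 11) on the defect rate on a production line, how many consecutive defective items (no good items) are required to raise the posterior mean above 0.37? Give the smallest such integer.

k = 6

After k defective items and 0 good items the posterior is Beta(1+k, 11), with mean (1+k)/(1+11+k).
Set (1+k)/(12+k) > 0.37 and solve: k > (0.37·12 − 1)/(1 − 0.37) = 5.460.
The smallest integer exceeding 5.460 is 6, and checking k=6: (7)/(18) = 0.3889 > 0.37.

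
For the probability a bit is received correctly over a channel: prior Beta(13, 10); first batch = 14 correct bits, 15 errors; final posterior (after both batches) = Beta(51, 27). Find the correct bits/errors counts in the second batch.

Sequential conjugate updates are equivalent to a single update on the pooled data, so total successes = posterior α − prior α and total failures = posterior β − prior β.
Total across both batches: 51−13=38 correct bits, 27−10=17 errors.
Subtract the first batch: 38−14=24 correct bits and 17−15=2 errors.

24 correct bits and 2 errors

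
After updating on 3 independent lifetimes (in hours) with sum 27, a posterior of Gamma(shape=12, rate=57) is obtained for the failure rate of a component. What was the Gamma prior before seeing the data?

Gamma(shape=9, rate=30)

Gamma–exponential conjugacy: posterior shape = α + n, posterior rate = β + Σtᵢ.
So α = 12 − 3 = 9 and β = 57 − 27 = 30.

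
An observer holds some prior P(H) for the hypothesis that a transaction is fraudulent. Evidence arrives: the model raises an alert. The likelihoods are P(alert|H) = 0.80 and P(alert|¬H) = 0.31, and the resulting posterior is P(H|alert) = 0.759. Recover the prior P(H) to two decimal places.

In odds form, posterior odds = prior odds × likelihood ratio, so prior odds = posterior odds ÷ LR.
Posterior odds = 0.759/(1−0.759) = 3.1494. LR = 0.80/0.31 = 2.5806.
Prior odds = 3.1494/2.5806 = 1.2204, so P(H) = 1.2204/(1+1.2204) ≈ 0.55.

P(H) = 0.55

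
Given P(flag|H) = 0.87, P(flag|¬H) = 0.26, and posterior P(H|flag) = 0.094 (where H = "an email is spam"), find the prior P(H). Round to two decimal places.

P(H) = 0.03

In odds form, posterior odds = prior odds × likelihood ratio, so prior odds = posterior odds ÷ LR.
Posterior odds = 0.094/(1−0.094) = 0.1038. LR = 0.87/0.26 = 3.3462.
Prior odds = 0.1038/3.3462 = 0.0310, so P(H) = 0.0310/(1+0.0310) ≈ 0.03.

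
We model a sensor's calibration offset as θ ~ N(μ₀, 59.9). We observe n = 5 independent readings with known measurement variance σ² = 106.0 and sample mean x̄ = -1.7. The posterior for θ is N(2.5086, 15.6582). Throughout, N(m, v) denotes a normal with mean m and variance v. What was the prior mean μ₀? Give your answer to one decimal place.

With known observation variance, the Normal–Normal posterior has precision τ_n = τ₀ + n/σ² and mean μ_n = (τ₀μ₀ + (n/σ²)x̄)/τ_n.
Here τ₀ = 1/59.9 = 0.016694 and τ_data = 5/106.0 = 0.047170, so τ_n = 0.063864.
Rearranging for μ₀: μ₀ = (μ_n·τ_n − τ_data·x̄)/τ₀ = (2.5086·0.063864 − 0.047170·-1.7) / 0.016694 = 0.240398/0.016694 ≈ 14.4.

μ₀ = 14.4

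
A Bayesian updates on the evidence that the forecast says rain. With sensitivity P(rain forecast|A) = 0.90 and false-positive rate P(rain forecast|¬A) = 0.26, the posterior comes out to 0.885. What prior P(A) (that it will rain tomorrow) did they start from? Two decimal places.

Bayes' rule in odds form gives O(A|E) = O(A)·[P(E|A)/P(E|¬A)], hence O(A) = O(A|E)/LR.
Posterior odds = 0.885/(1−0.885) = 7.6957. LR = 0.90/0.26 = 3.4615.
Prior odds = 7.6957/3.4615 = 2.2232, so P(A) = 2.2232/(1+2.2232) ≈ 0.69.

P(A) = 0.69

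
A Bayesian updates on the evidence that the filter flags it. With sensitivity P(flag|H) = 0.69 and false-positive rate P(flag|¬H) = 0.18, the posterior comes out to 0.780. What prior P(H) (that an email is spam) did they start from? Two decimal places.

P(H) = 0.48

Bayes' rule in odds form gives O(H|E) = O(H)·[P(E|H)/P(E|¬H)], hence O(H) = O(H|E)/LR.
Posterior odds = 0.780/(1−0.780) = 3.5455. LR = 0.69/0.18 = 3.8333.
Prior odds = 3.5455/3.8333 = 0.9249, so P(H) = 0.9249/(1+0.9249) ≈ 0.48.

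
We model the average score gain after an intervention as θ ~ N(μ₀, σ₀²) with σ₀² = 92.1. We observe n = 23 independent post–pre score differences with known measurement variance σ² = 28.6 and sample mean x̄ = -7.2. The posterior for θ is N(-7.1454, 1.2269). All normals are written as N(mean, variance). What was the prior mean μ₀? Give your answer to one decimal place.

μ₀ = -3.1

The posterior mean is a precision-weighted average: μ_n = (τ₀μ₀ + τ_data·x̄)/(τ₀+τ_data), with τ₀=1/σ₀² and τ_data=n/σ².
Here τ₀ = 1/92.1 = 0.010858 and τ_data = 23/28.6 = 0.804196, so τ_n = 0.815054.
Rearranging for μ₀: μ₀ = (μ_n·τ_n − τ_data·x̄)/τ₀ = (-7.1454·0.815054 − 0.804196·-7.2) / 0.010858 = -0.033676/0.010858 ≈ -3.1.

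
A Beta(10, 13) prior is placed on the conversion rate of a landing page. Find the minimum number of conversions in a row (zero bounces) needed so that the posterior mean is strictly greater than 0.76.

k = 32

After k conversions and 0 bounces the posterior is Beta(10+k, 13), with mean (10+k)/(10+13+k).
Set (10+k)/(23+k) > 0.76 and solve: k > (0.76·23 − 10)/(1 − 0.76) = 31.167.
The smallest integer exceeding 31.167 is 32, and checking k=32: (42)/(55) = 0.7636 > 0.76.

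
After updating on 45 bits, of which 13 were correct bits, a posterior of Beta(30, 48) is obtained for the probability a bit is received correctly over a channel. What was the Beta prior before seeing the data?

A Beta(α, β) prior with s successes and f failures in binomial data gives a Beta(α+s, β+f) posterior.
Subtract the data counts: 30−13=17, 48−32=16.

Beta(17, 16)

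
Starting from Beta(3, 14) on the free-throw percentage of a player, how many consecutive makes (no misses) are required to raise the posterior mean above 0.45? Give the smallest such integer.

After k makes and 0 misses the posterior is Beta(3+k, 14), with mean (3+k)/(3+14+k).
Set (3+k)/(17+k) > 0.45 and solve: k > (0.45·17 − 3)/(1 − 0.45) = 8.455.
The smallest integer exceeding 8.455 is 9.

k = 9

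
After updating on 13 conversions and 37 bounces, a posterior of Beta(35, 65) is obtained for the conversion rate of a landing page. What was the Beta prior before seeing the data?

Beta(22, 28)

Beta is conjugate to the binomial likelihood: posterior = Beta(α+s, β+f).
Subtract the data counts: 35−13=22, 65−37=28.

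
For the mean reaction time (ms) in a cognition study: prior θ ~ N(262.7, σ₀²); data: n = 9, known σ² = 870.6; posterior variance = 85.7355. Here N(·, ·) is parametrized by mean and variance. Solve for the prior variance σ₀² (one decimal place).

σ₀² = 754.1

For the Normal–Normal model with known σ², precisions add: τ_n = τ₀ + n/σ².
So 1/σ₀² = 1/85.7355 − 9/870.6 = 0.011664 − 0.010338 = 0.001326.
Hence σ₀² = 1/0.001326 ≈ 754.1.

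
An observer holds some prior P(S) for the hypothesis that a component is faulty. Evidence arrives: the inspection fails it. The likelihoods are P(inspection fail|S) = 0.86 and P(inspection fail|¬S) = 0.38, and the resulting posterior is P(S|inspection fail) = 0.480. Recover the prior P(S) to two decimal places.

Bayes' rule in odds form gives O(S|E) = O(S)·[P(E|S)/P(E|¬S)], hence O(S) = O(S|E)/LR.
Posterior odds = 0.480/(1−0.480) = 0.9231. LR = 0.86/0.38 = 2.2632.
Prior odds = 0.9231/2.2632 = 0.4079, so P(S) = 0.4079/(1+0.4079) ≈ 0.29.

P(S) = 0.29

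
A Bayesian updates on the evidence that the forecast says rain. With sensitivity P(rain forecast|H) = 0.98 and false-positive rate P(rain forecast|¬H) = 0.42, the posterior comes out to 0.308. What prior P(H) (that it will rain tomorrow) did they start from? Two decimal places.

Bayes' rule in odds form gives O(H|E) = O(H)·[P(E|H)/P(E|¬H)], hence O(H) = O(H|E)/LR.
Posterior odds = 0.308/(1−0.308) = 0.4451. LR = 0.98/0.42 = 2.3333.
Prior odds = 0.4451/2.3333 = 0.1908, so P(H) = 0.1908/(1+0.1908) ≈ 0.16.

P(H) = 0.16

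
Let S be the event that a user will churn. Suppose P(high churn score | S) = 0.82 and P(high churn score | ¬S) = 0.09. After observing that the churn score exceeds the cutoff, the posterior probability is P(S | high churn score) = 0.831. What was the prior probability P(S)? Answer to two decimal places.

P(S) = 0.35

Bayes' rule in odds form gives O(S|E) = O(S)·[P(E|S)/P(E|¬S)], hence O(S) = O(S|E)/LR.
Posterior odds = 0.831/(1−0.831) = 4.9172. LR = 0.82/0.09 = 9.1111.
Prior odds = 4.9172/9.1111 = 0.5397, so P(S) = 0.5397/(1+0.5397) ≈ 0.35.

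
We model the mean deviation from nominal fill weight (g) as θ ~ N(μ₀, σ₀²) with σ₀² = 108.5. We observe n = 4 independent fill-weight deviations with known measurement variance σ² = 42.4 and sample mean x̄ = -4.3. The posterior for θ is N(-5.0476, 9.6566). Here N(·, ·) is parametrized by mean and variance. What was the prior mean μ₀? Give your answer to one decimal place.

μ₀ = -12.7

With known observation variance, the Normal–Normal posterior has precision τ_n = τ₀ + n/σ² and mean μ_n = (τ₀μ₀ + (n/σ²)x̄)/τ_n.
Here τ₀ = 1/108.5 = 0.009217 and τ_data = 4/42.4 = 0.094340, so τ_n = 0.103557.
Rearranging for μ₀: μ₀ = (μ_n·τ_n − τ_data·x̄)/τ₀ = (-5.0476·0.103557 − 0.094340·-4.3) / 0.009217 = -0.117052/0.009217 ≈ -12.7.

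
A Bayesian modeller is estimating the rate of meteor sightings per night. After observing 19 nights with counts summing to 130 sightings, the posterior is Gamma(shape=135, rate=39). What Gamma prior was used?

Gamma–Poisson conjugacy: posterior shape = α + Σxᵢ, posterior rate = β + n.
So α = 135 − 130 = 5 and β = 39 − 19 = 20.

Gamma(shape=5, rate=20)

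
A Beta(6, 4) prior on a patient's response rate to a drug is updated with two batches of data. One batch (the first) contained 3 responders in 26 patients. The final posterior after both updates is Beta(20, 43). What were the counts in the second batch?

11 responders and 16 non-responders

Because Beta–binomial updating is additive in the counts, the combined data contributed (α_post−α_prior, β_post−β_prior) successes and failures.
Total across both batches: 20−6=14 responders, 43−4=39 non-responders.
Subtract the first batch: 14−3=11 responders and 39−23=16 non-responders.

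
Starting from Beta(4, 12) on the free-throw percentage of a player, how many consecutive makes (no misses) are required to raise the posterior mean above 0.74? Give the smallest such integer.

After k makes and 0 misses the posterior is Beta(4+k, 12), with mean (4+k)/(4+12+k).
Set (4+k)/(16+k) > 0.74 and solve: k > (0.74·16 − 4)/(1 − 0.74) = 30.154.
The smallest integer exceeding 30.154 is 31, and checking k=31: (35)/(47) = 0.7447 > 0.74.

k = 31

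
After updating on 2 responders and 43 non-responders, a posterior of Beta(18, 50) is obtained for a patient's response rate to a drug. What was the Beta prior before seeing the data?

Beta(16, 7)

Beta is conjugate to the binomial likelihood: posterior = Beta(a+s, b+f).
So a = 18 − 2 = 16 and b = 50 − 43 = 7.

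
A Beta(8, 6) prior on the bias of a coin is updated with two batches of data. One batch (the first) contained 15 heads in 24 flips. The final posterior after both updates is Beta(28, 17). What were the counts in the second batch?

5 heads and 2 tails

Sequential conjugate updates are equivalent to a single update on the pooled data, so total successes = posterior α − prior α and total failures = posterior β − prior β.
Total across both batches: 28−8=20 heads, 17−6=11 tails.
Subtract the first batch: 20−15=5 heads and 11−9=2 tails.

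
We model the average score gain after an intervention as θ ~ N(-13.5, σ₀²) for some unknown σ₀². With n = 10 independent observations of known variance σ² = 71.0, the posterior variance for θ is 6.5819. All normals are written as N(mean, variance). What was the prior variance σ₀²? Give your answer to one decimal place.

σ₀² = 90.2

Posterior precision equals prior precision plus data precision: 1/σ_n² = 1/σ₀² + n/σ².
So 1/σ₀² = 1/6.5819 − 10/71.0 = 0.151932 − 0.140845 = 0.011087.
Hence σ₀² = 1/0.011087 ≈ 90.2.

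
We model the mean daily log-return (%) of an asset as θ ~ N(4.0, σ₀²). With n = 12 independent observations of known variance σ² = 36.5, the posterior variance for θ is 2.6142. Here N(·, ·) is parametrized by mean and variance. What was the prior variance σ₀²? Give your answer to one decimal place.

For the Normal–Normal model with known σ², precisions add: τ_n = τ₀ + n/σ².
So 1/σ₀² = 1/2.6142 − 12/36.5 = 0.382526 − 0.328767 = 0.053759.
Hence σ₀² = 1/0.053759 ≈ 18.6.

σ₀² = 18.6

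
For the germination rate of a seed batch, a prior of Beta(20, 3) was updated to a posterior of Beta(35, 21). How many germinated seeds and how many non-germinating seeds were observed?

Under Beta–binomial conjugacy the posterior parameters are (a+s, b+f).
So s = 35 − 20 = 15 and f = 21 − 3 = 18.

15 germinated seeds and 18 non-germinating seeds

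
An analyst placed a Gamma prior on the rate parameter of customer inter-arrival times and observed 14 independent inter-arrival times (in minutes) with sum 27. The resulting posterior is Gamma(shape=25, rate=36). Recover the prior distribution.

Gamma–exponential conjugacy: posterior shape = α + n, posterior rate = β + Σtᵢ.
So α = 25 − 14 = 11 and β = 36 − 27 = 9.

Gamma(shape=11, rate=9)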